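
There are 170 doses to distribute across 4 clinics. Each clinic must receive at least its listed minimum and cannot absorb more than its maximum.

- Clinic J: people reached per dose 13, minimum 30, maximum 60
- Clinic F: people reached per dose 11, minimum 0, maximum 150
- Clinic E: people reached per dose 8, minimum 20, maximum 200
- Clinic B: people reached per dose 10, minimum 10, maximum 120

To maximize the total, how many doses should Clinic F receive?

Meeting every minimum uses 30+0+20+10 = 60 doses, leaving 110.
Highest people reached per dose first: Clinic J 13 > Clinic F 11 > Clinic B 10 > Clinic E 8.
Give Clinic J 30 more to hit its cap of 60 — 80 left.
Clinic F has room for 150 more but only 80 remain, so it gets 80.

80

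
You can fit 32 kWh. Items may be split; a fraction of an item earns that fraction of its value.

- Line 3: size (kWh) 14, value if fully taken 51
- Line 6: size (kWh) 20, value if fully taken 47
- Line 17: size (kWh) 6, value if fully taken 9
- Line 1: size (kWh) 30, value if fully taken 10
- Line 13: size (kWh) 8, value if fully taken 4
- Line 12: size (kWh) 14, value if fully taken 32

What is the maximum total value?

93.3

Sort by value density: Line 3 51/14≈3.64, Line 6 47/20≈2.35, Line 12 32/14≈2.29, Line 17 9/6≈1.5, Line 13 4/8≈0.5, Line 1 10/30≈0.333.
Line 3: take in full, 14 kWh for value 51 — 18 left.
18 kWh left: a 18/20 share of Line 6 gives 47×18/20 = 42.3.
Total value = 93.3.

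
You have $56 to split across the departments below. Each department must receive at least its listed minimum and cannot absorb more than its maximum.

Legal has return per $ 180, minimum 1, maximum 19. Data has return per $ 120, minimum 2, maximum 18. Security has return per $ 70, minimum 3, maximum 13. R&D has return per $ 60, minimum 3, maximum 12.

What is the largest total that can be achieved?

Meeting every minimum uses 1+2+3+3 = 9 $, leaving 47.
Rank by return per $: Legal 180 > Data 120 > Security 70 > R&D 60.
Give Legal 18 more to hit its cap of 19 ; 29 left.
Data takes 16 more to reach its cap of 18 ; 13 left.
Security: +10 to 13 (cap) ; 3 left.
Only 3 left; R&D takes them to reach 6.
Total = 180×19 + 120×18 + 70×13 + 60×6 = 6850.

6850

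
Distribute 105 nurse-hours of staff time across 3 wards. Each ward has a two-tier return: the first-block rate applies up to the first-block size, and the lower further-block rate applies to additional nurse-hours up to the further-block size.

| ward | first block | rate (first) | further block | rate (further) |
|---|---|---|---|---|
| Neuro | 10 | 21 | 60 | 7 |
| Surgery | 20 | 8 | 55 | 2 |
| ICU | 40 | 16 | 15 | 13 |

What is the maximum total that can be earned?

1345

Order all 6 blocks by rate: Neuro/tier1 21 > ICU/tier1 16 > ICU/tier2 13 > Surgery/tier1 8 > Neuro/tier2 7 > Surgery/tier2 2.
Fill Neuro tier1 block (10 at 21) ; 95 left.
ICU tier1 at 16: fill all 40 ; 55 left.
ICU/tier2 (13): +15 ; 40 left.
Surgery tier1 at 8: fill all 20 ; 20 left.
Neuro/tier2: +20 of 60 at 7; pool empty.
Total = 21×10 + 16×40 + 13×15 + 8×20 + 7×20 = 1345.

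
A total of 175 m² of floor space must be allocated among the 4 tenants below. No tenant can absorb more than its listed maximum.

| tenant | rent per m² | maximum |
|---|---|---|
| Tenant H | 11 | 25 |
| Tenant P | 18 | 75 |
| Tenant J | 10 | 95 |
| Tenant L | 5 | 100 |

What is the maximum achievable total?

2375

Rank by rent per m²: Tenant P 18 > Tenant H 11 > Tenant J 10 > Tenant L 5.
Give Tenant P 75 to hit its cap of 75 ; 100 left.
Give Tenant H 25 to hit its cap of 25 ; 75 left.
Tenant J: +75 (room for 95) → 75. Pool exhausted.
Total = 11×25 + 18×75 + 10×75 = 2375.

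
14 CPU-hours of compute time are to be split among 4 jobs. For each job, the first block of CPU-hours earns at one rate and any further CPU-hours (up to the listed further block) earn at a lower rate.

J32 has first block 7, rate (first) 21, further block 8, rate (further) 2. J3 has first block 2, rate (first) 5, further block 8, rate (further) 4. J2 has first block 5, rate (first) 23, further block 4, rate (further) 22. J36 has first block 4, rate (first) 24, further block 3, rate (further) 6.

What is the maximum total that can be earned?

Rank every tier by rate: J36/T1 24 > J2/T1 23 > J2/T2 22 > J32/T1 21 > J36/T2 6 > J3/T1 5 > J3/T2 4 > J32/T2 2.
Fill J36 T1 block (4 at 24) → 10 left.
J2/T1 (23): +5 → 5 left.
J2/T2 (22): +4 → 1 left.
1 remain; put them into J32 T1 at 21.
Total = 24×4 + 23×5 + 22×4 + 21×1 = 320.

320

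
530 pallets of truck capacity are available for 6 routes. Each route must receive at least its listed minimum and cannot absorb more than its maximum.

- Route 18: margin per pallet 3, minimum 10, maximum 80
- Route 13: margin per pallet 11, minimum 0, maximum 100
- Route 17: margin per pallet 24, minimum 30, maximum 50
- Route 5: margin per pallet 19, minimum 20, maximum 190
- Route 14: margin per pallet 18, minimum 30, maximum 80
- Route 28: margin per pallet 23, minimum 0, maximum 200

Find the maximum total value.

Meeting every minimum uses 10+0+30+20+30+0 = 90 pallets, leaving 440.
Order the routes by margin per pallet: Route 17 24 > Route 28 23 > Route 5 19 > Route 14 18 > Route 13 11 > Route 18 3.
Give Route 17 20 more to hit its cap of 50 — 420 left.
Route 28 takes 200 more to reach its cap of 200 — 220 left.
Route 5: +170 to 190 (cap) — 50 left.
Route 14: +50 to 80 (cap) — 0 left.
Total = 3×10 + 24×50 + 19×190 + 18×80 + 23×200 = 10880.

10880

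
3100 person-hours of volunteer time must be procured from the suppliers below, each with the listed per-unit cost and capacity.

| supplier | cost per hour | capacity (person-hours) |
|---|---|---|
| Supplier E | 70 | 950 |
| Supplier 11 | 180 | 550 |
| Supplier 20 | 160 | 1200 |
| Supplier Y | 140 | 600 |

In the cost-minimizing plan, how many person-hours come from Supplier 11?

Use suppliers in increasing cost order.
Supplier E (70): use full 950 — 2150 person-hours to go.
Supplier Y at 140: take all 600 person-hours — 1550 still needed.
Take 1200 from Supplier 20 at 160 — need 350 more.
Supplier 11 (180): take the remaining 350 — done.

350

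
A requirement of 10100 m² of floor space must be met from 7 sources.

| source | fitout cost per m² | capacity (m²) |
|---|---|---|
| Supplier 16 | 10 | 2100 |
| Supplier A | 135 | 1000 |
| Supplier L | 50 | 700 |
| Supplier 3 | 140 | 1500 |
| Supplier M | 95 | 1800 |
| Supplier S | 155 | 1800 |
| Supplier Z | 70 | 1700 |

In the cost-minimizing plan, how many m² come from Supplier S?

Fill from the cheapest source first.
Supplier 16 (10): use full 2100 → 8000 m² to go.
Supplier L at 50: take all 700 m² → 7300 still needed.
Supplier Z (70): use full 1700 → 5600 m² to go.
Take 1800 from Supplier M at 95 → need 3800 more.
Supplier A at 135: take all 1000 m² → 2800 still needed.
Take 1500 from Supplier 3 at 140 → need 1300 more.
Take 1300 from Supplier S at 155 to finish.

1300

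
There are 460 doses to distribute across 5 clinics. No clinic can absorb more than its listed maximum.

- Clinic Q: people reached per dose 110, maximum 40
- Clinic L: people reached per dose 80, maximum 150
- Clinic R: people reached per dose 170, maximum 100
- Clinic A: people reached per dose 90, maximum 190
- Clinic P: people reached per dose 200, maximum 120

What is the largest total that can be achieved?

63300

Rank by people reached per dose: Clinic P 200 > Clinic R 170 > Clinic Q 110 > Clinic A 90 > Clinic L 80.
Clinic P: +120 to 120 (cap) ; 340 left.
Clinic R: +100 to 100 (cap) ; 240 left.
Clinic Q: +40 to 40 (cap) ; 200 left.
Give Clinic A 190 to hit its cap of 190 ; 10 left.
Only 10 left; Clinic L takes them to reach 10.
Total = 110×40 + 80×10 + 170×100 + 90×190 + 200×120 = 63300.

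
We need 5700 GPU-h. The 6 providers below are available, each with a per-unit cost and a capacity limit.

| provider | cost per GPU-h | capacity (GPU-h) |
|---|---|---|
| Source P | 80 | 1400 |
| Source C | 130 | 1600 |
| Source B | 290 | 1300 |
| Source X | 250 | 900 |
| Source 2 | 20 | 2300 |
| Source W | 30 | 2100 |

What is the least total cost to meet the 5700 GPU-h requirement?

Fill from the cheapest provider first.
Take 2300 from Source 2 at 20 → need 3400 more.
Take 2100 from Source W at 30 → need 1300 more.
Source P at 80: take 1300 of its 1400 → requirement met.
Source C, Source X, Source B: unused.
Cost = 2300×20 + 2100×30 + 1300×80 = 213000.

213000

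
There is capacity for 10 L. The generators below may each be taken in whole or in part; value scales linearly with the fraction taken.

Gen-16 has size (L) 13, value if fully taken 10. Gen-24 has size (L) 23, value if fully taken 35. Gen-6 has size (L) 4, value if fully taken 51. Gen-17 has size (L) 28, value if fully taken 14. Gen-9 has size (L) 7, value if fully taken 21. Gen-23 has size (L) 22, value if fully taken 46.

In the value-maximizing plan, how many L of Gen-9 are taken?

6

Best value per unit of size first: Gen-6 51/4≈12.8, Gen-9 21/7≈3, Gen-23 46/22≈2.09, Gen-24 35/23≈1.52, Gen-16 10/13≈0.769, Gen-17 14/28≈0.5.
All 4 L of Gen-6 fit (value 51) — 6 remain.
Fill the last 6 L with part of Gen-9: 6/7 of it earns 18.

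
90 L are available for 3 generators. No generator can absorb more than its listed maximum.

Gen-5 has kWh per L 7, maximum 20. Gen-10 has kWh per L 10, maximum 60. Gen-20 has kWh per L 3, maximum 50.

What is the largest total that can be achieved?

770

Rank by kWh per L: Gen-10 10 > Gen-5 7 > Gen-20 3.
Gen-10 takes 60 to reach its cap of 60 → 30 left.
Gen-5 takes 20 to reach its cap of 20 → 10 left.
Gen-20: +10 (room for 50) → 10. Pool exhausted.
Total = 7×20 + 10×60 + 3×10 = 770.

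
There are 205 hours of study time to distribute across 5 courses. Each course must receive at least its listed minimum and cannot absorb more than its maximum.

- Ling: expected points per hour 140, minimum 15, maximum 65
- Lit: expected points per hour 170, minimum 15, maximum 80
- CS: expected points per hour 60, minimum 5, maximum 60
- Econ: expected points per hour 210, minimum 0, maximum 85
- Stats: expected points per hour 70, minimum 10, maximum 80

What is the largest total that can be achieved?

35950

Meeting every minimum uses 15+15+5+0+10 = 45 hours, leaving 160.
Highest expected points per hour first: Econ 210 > Lit 170 > Ling 140 > Stats 70 > CS 60.
Econ: +85 to 85 (cap) — 75 left.
Lit: +65 to 80 (cap) — 10 left.
Only 10 left; Ling takes them to reach 25.
Total = 140×25 + 170×80 + 60×5 + 210×85 + 70×10 = 35950.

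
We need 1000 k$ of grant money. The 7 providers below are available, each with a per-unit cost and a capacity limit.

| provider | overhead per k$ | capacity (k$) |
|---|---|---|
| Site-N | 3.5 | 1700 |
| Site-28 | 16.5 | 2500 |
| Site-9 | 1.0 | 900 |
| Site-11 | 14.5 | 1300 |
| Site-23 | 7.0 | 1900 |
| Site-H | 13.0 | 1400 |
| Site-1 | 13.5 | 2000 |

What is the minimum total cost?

Fill from the cheapest provider first.
Site-9 (1.0): use full 900 — 100 k$ to go.
Site-N at 3.5: take 100 of its 1700 — requirement met.
Site-23, Site-H, Site-1, Site-11, Site-28: unused.
Cost = 900×1.0 + 100×3.5 = 1250.

1250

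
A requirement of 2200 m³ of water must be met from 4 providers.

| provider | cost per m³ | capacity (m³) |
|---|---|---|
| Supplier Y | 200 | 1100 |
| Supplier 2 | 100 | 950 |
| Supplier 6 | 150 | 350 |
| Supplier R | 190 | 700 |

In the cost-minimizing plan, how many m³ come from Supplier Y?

200

Cheapest first:
Take 950 from Supplier 2 at 100 → need 1250 more.
Supplier 6 (150): use full 350 → 900 m³ to go.
Supplier R at 190: take all 700 m³ → 200 still needed.
Supplier Y (200): take the remaining 200 → done.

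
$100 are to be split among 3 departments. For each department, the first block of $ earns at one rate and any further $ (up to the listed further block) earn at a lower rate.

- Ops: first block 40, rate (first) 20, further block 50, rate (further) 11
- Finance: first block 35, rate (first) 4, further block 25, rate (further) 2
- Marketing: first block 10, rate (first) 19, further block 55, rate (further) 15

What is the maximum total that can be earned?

1740

Treat each block as its own option and order by rate: Ops/tier1 20 > Marketing/tier1 19 > Marketing/tier2 15 > Ops/tier2 11 > Finance/tier1 4 > Finance/tier2 2.
Ops tier1 at 20: fill all 40 — 60 left.
Marketing tier1 at 19: fill all 10 — 50 left.
Marketing/tier2: +50 of 55 at 15; pool empty.
Total = 20×40 + 19×10 + 15×50 = 1740.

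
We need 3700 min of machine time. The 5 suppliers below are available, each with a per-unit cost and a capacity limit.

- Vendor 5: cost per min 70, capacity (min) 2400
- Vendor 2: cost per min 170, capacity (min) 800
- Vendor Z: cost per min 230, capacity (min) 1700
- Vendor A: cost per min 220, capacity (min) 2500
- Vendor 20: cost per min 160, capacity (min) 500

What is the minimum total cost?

Use suppliers in increasing cost order.
Vendor 5 (70): use full 2400 → 1300 min to go.
Vendor 20 (160): use full 500 → 800 min to go.
Vendor 2 at 170: take all 800 min → 0 still needed.
Vendor A, Vendor Z: unused.
Cost = 2400×70 + 500×160 + 800×170 = 384000.

384000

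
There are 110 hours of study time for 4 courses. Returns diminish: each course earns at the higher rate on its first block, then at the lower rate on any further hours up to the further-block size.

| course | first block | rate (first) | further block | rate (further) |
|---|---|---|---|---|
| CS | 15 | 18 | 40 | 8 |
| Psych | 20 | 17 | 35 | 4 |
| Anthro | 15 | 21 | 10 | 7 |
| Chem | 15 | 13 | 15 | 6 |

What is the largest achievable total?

1475

Order all 8 blocks by rate: Anthro/T1 21 > CS/T1 18 > Psych/T1 17 > Chem/T1 13 > CS/T2 8 > Anthro/T2 7 > Chem/T2 6 > Psych/T2 4.
Anthro T1 at 21: fill all 15 → 95 left.
Fill CS T1 block (15 at 18) → 80 left.
Psych T1 at 17: fill all 20 → 60 left.
Chem/T1 (13): +15 → 45 left.
Fill CS T2 block (40 at 8) → 5 left.
5 remain; put them into Anthro T2 at 7.
Total = 21×15 + 18×15 + 17×20 + 13×15 + 8×40 + 7×5 = 1475.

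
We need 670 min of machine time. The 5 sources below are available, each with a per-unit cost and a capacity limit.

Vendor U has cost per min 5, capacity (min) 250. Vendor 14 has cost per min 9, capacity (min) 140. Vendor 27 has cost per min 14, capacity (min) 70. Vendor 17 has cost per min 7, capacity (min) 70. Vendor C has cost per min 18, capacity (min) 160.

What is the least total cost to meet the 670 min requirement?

6500

Fill from the cheapest source first.
Take 250 from Vendor U at 5 ; need 420 more.
Take 70 from Vendor 17 at 7 ; need 350 more.
Vendor 14 (9): use full 140 ; 210 min to go.
Take 70 from Vendor 27 at 14 ; need 140 more.
Vendor C at 18: take 140 of its 160 ; requirement met.
Cost = 250×5 + 70×7 + 140×9 + 70×14 + 140×18 = 6500.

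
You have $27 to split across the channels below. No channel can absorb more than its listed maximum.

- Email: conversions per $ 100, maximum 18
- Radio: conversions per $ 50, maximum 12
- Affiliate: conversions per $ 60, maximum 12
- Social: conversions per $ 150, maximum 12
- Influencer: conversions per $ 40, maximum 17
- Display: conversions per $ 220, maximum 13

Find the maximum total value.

Highest conversions per $ first: Display 220 > Social 150 > Email 100 > Affiliate 60 > Radio 50 > Influencer 40.
Display: +13 to 13 (cap) → 14 left.
Social takes 12 to reach its cap of 12 → 2 left.
Email has room for 18 but only 2 remain, so it gets 2.
Total = 100×2 + 150×12 + 220×13 = 4860.

4860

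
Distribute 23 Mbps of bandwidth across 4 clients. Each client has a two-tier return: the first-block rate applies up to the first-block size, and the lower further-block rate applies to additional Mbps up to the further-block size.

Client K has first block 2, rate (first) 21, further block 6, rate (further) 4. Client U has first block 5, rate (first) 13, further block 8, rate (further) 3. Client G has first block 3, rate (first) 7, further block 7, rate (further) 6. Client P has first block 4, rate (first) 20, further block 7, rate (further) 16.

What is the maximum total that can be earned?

332

Order all 8 blocks by rate: Client K/T1 21 > Client P/T1 20 > Client P/T2 16 > Client U/T1 13 > Client G/T1 7 > Client G/T2 6 > Client K/T2 4 > Client U/T2 3.
Client K T1 at 21: fill all 2 — 21 left.
Fill Client P T1 block (4 at 20) — 17 left.
Client P/T2 (16): +7 — 10 left.
Client U T1 at 13: fill all 5 — 5 left.
Client G/T1 (7): +3 — 2 left.
Client G T2 at 6: only 2 left, fill 2.
Total = 21×2 + 20×4 + 16×7 + 13×5 + 7×3 + 6×2 = 332.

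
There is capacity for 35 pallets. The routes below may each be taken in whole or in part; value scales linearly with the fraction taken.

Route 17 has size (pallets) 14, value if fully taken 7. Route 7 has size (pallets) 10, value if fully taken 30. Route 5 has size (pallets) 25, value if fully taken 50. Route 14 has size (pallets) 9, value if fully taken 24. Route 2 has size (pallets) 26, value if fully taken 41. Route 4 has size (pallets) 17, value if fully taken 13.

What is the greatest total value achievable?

Sort by value density: Route 7 30/10≈3, Route 14 24/9≈2.67, Route 5 50/25≈2, Route 2 41/26≈1.58, Route 4 13/17≈0.765, Route 17 7/14≈0.5.
All 10 pallets of Route 7 fit (value 30) → 25 remain.
Take all of Route 14 (9 pallets, value 24) → 16 pallets left.
Only 16 pallets remain; take 16/25 of Route 5 for value 50×16/25 = 32.
Total value = 86.

86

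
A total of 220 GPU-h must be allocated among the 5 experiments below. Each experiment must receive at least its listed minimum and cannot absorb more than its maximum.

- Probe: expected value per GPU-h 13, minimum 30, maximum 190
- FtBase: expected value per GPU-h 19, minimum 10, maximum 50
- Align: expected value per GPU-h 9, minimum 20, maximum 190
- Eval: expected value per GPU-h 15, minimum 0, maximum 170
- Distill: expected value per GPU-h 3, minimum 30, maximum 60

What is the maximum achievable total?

Meeting every minimum uses 30+10+20+0+30 = 90 GPU-h, leaving 130.
Highest expected value per GPU-h first: FtBase 19 > Eval 15 > Probe 13 > Align 9 > Distill 3.
FtBase: +40 to 50 (cap) → 90 left.
Eval has room for 170 more but only 90 remain, so it gets 90.
Total = 13×30 + 19×50 + 9×20 + 15×90 + 3×30 = 2960.

2960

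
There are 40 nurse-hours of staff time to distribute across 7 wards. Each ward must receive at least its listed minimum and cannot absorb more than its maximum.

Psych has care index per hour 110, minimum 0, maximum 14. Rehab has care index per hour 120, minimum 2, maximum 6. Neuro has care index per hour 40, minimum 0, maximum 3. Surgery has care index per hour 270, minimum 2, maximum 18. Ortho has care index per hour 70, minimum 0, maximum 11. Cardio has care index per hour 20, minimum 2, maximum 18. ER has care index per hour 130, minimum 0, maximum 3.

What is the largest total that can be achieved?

7220

Meeting every minimum uses 0+2+0+2+0+2+0 = 6 nurse-hours, leaving 34.
Rank by care index per hour: Surgery 270 > ER 130 > Rehab 120 > Psych 110 > Ortho 70 > Neuro 40 > Cardio 20.
Surgery: +16 to 18 (cap) — 18 left.
Give ER 3 more to hit its cap of 3 — 15 left.
Rehab takes 4 more to reach its cap of 6 — 11 left.
Only 11 left; Psych takes them to reach 11.
Total = 110×11 + 120×6 + 270×18 + 20×2 + 130×3 = 7220.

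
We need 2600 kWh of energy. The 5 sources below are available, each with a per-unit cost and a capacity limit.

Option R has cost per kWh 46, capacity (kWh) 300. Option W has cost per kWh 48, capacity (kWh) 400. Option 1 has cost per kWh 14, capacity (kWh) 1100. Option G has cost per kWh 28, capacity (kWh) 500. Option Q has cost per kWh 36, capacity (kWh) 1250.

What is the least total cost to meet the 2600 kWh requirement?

65400

Cheapest first:
Take 1100 from Option 1 at 14 → need 1500 more.
Option G (28): use full 500 → 1000 kWh to go.
Option Q at 36: take 1000 of its 1250 → requirement met.
Option R, Option W: unused.
Cost = 1100×14 + 500×28 + 1000×36 = 65400.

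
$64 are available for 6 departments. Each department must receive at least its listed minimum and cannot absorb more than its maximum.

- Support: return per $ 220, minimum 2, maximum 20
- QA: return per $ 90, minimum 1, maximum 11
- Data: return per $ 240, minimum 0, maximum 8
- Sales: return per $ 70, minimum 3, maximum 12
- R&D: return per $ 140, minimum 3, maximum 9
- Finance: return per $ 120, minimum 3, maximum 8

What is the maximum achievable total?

Meeting every minimum uses 2+1+0+3+3+3 = 12 $, leaving 52.
Highest return per $ first: Data 240 > Support 220 > R&D 140 > Finance 120 > QA 90 > Sales 70.
Data: +8 to 8 (cap) — 44 left.
Give Support 18 more to hit its cap of 20 — 26 left.
Give R&D 6 more to hit its cap of 9 — 20 left.
Give Finance 5 more to hit its cap of 8 — 15 left.
QA takes 10 more to reach its cap of 11 — 5 left.
Only 5 left; Sales takes them to reach 8.
Total = 220×20 + 90×11 + 240×8 + 70×8 + 140×9 + 120×8 = 10090.

10090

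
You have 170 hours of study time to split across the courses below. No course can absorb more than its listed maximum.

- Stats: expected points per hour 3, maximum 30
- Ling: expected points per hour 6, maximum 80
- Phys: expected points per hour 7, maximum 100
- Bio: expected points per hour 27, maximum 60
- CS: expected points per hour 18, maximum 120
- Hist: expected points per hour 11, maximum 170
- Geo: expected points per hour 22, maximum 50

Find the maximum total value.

3800

Order the courses by expected points per hour: Bio 27 > Geo 22 > CS 18 > Hist 11 > Phys 7 > Ling 6 > Stats 3.
Give Bio 60 to hit its cap of 60 ; 110 left.
Give Geo 50 to hit its cap of 50 ; 60 left.
Only 60 left; CS takes them to reach 60.
Total = 27×60 + 18×60 + 22×50 = 3800.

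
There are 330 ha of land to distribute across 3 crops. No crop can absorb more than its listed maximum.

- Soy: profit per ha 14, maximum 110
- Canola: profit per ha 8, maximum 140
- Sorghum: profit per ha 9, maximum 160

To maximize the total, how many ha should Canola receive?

Rank by profit per ha: Soy 14 > Sorghum 9 > Canola 8.
Soy takes 110 to reach its cap of 110 → 220 left.
Sorghum takes 160 to reach its cap of 160 → 60 left.
Canola has room for 140 but only 60 remain, so it gets 60.

60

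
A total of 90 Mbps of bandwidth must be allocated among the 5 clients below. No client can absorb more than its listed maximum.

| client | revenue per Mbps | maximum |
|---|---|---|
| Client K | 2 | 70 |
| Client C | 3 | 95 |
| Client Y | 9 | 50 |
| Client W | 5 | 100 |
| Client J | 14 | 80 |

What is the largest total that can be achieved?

1210

Highest revenue per Mbps first: Client J 14 > Client Y 9 > Client W 5 > Client C 3 > Client K 2.
Client J: +80 to 80 (cap) → 10 left.
Client Y: +10 (room for 50) → 10. Pool exhausted.
Total = 9×10 + 14×80 = 1210.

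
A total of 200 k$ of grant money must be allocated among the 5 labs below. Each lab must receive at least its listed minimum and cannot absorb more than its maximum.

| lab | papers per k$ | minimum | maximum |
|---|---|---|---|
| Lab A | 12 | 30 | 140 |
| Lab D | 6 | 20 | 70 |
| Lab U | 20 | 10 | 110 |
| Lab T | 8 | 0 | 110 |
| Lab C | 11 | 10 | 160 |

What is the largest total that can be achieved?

3150

Meeting every minimum uses 30+20+10+0+10 = 70 k$, leaving 130.
Highest papers per k$ first: Lab U 20 > Lab A 12 > Lab C 11 > Lab T 8 > Lab D 6.
Lab U takes 100 more to reach its cap of 110 — 30 left.
Only 30 left; Lab A takes them to reach 60.
Total = 12×60 + 6×20 + 20×110 + 11×10 = 3150.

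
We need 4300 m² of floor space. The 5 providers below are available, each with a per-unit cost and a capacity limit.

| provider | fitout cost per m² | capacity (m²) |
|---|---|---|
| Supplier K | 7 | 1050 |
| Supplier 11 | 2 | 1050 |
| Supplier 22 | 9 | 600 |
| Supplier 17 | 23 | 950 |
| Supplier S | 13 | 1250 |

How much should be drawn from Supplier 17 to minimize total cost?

350

Use providers in increasing cost order.
Supplier 11 at 2: take all 1050 m² — 3250 still needed.
Supplier K at 7: take all 1050 m² — 2200 still needed.
Take 600 from Supplier 22 at 9 — need 1600 more.
Supplier S (13): use full 1250 — 350 m² to go.
Take 350 from Supplier 17 at 23 to finish.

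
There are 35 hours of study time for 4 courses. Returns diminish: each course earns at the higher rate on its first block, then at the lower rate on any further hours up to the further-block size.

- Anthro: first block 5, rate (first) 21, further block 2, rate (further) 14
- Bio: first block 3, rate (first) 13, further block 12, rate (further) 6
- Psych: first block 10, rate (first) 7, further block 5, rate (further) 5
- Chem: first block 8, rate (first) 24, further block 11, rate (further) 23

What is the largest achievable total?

Order all 8 blocks by rate: Chem/tier1 24 > Chem/tier2 23 > Anthro/tier1 21 > Anthro/tier2 14 > Bio/tier1 13 > Psych/tier1 7 > Bio/tier2 6 > Psych/tier2 5.
Fill Chem tier1 block (8 at 24) → 27 left.
Chem/tier2 (23): +11 → 16 left.
Anthro/tier1 (21): +5 → 11 left.
Anthro tier2 at 14: fill all 2 → 9 left.
Bio/tier1 (13): +3 → 6 left.
Psych/tier1: +6 of 10 at 7; pool empty.
Total = 24×8 + 23×11 + 21×5 + 14×2 + 13×3 + 7×6 = 659.

659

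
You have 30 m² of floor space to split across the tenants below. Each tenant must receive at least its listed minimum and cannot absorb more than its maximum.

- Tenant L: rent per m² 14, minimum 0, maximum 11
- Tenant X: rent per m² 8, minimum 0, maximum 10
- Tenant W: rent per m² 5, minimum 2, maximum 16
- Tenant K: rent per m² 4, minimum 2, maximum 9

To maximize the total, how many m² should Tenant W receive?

7

Meeting every minimum uses 0+0+2+2 = 4 m², leaving 26.
Order the tenants by rent per m²: Tenant L 14 > Tenant X 8 > Tenant W 5 > Tenant K 4.
Tenant L takes 11 more to reach its cap of 11 — 15 left.
Give Tenant X 10 more to hit its cap of 10 — 5 left.
Tenant W has room for 14 more but only 5 remain, so it gets 7.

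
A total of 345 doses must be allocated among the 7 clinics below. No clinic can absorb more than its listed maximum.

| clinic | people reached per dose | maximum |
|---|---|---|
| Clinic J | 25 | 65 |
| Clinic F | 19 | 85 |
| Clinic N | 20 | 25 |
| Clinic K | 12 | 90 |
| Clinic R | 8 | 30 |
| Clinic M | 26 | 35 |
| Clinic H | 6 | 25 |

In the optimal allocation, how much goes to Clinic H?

15

Rank by people reached per dose: Clinic M 26 > Clinic J 25 > Clinic N 20 > Clinic F 19 > Clinic K 12 > Clinic R 8 > Clinic H 6.
Clinic M: +35 to 35 (cap) → 310 left.
Clinic J: +65 to 65 (cap) → 245 left.
Clinic N takes 25 to reach its cap of 25 → 220 left.
Clinic F: +85 to 85 (cap) → 135 left.
Clinic K takes 90 to reach its cap of 90 → 45 left.
Give Clinic R 30 to hit its cap of 30 → 15 left.
Clinic H: +15 (room for 25) → 15. Pool exhausted.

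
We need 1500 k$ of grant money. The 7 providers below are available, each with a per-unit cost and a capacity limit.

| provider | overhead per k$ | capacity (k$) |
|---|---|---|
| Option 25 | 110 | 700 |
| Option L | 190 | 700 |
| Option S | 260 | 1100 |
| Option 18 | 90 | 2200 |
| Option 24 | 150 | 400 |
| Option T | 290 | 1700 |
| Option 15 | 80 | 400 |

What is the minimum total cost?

131000

Cheapest first:
Option 15 at 80: take all 400 k$ ; 1100 still needed.
Option 18 at 90: take 1100 of its 2200 ; requirement met.
Option 25, Option 24, Option L, Option S, Option T: unused.
Cost = 400×80 + 1100×90 = 131000.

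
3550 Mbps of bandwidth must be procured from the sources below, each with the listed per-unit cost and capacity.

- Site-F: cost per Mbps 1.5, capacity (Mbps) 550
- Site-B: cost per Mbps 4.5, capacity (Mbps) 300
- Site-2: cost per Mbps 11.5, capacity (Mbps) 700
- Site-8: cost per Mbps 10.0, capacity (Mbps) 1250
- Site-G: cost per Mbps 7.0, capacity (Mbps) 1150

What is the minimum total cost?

Cheapest first:
Take 550 from Site-F at 1.5 → need 3000 more.
Site-B at 4.5: take all 300 Mbps → 2700 still needed.
Site-G at 7.0: take all 1150 Mbps → 1550 still needed.
Site-8 (10.0): use full 1250 → 300 Mbps to go.
Take 300 from Site-2 at 11.5 to finish.
Cost = 550×1.5 + 300×4.5 + 1150×7.0 + 1250×10.0 + 300×11.5 = 26175.

26175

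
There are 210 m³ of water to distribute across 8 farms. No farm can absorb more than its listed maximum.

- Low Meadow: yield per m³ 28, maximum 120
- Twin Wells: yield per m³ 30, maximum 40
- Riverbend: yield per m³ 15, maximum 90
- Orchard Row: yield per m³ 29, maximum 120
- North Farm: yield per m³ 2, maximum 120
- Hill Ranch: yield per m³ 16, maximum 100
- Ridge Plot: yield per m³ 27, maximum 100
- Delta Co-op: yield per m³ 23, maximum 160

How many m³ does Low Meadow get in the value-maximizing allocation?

50

Order the farms by yield per m³: Twin Wells 30 > Orchard Row 29 > Low Meadow 28 > Ridge Plot 27 > Delta Co-op 23 > Hill Ranch 16 > Riverbend 15 > North Farm 2.
Give Twin Wells 40 to hit its cap of 40 — 170 left.
Orchard Row: +120 to 120 (cap) — 50 left.
Low Meadow: +50 (room for 120) → 50. Pool exhausted.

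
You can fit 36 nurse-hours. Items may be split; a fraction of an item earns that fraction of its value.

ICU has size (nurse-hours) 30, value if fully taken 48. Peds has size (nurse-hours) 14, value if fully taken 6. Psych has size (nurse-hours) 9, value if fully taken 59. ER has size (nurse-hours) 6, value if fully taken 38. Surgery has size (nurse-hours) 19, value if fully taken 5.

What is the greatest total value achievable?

130.6

Best value per unit of size first: Psych 59/9≈6.56, ER 38/6≈6.33, ICU 48/30≈1.6, Peds 6/14≈0.429, Surgery 5/19≈0.263.
Psych: take in full, 9 nurse-hours for value 59 ; 27 left.
Take all of ER (6 nurse-hours, value 38) ; 21 nurse-hours left.
Only 21 nurse-hours remain; take 21/30 of ICU for value 48×21/30 = 33.6.
Total value = 130.6.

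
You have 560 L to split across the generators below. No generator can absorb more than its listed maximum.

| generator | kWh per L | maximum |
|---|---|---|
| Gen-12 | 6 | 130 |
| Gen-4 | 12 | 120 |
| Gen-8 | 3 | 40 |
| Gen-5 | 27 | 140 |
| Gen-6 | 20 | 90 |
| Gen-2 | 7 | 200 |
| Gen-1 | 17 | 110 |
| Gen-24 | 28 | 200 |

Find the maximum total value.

Rank by kWh per L: Gen-24 28 > Gen-5 27 > Gen-6 20 > Gen-1 17 > Gen-4 12 > Gen-2 7 > Gen-12 6 > Gen-8 3.
Gen-24 takes 200 to reach its cap of 200 ; 360 left.
Give Gen-5 140 to hit its cap of 140 ; 220 left.
Give Gen-6 90 to hit its cap of 90 ; 130 left.
Give Gen-1 110 to hit its cap of 110 ; 20 left.
Gen-4: +20 (room for 120) → 20. Pool exhausted.
Total = 12×20 + 27×140 + 20×90 + 17×110 + 28×200 = 13290.

13290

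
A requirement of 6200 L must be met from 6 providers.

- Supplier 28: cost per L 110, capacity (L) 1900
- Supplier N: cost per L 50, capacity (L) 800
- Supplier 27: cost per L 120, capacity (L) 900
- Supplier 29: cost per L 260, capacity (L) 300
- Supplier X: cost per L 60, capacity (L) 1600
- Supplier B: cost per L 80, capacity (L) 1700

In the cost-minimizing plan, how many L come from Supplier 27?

Cheapest first:
Supplier N at 50: take all 800 L → 5400 still needed.
Supplier X at 60: take all 1600 L → 3800 still needed.
Supplier B at 80: take all 1700 L → 2100 still needed.
Take 1900 from Supplier 28 at 110 → need 200 more.
Take 200 from Supplier 27 at 120 to finish.
Supplier 29: unused.

200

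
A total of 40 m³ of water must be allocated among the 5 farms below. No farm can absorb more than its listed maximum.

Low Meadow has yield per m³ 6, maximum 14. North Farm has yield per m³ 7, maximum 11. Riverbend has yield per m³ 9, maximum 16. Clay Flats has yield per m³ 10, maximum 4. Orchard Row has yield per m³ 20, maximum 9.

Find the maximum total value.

Order the farms by yield per m³: Orchard Row 20 > Clay Flats 10 > Riverbend 9 > North Farm 7 > Low Meadow 6.
Give Orchard Row 9 to hit its cap of 9 → 31 left.
Clay Flats takes 4 to reach its cap of 4 → 27 left.
Give Riverbend 16 to hit its cap of 16 → 11 left.
North Farm takes 11 to reach its cap of 11 → 0 left.
Total = 7×11 + 9×16 + 10×4 + 20×9 = 441.

441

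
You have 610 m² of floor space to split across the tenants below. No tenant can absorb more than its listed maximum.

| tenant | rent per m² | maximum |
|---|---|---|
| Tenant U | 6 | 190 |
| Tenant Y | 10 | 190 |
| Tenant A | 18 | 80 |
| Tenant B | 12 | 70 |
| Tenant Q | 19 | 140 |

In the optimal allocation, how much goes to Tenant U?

Rank by rent per m²: Tenant Q 19 > Tenant A 18 > Tenant B 12 > Tenant Y 10 > Tenant U 6.
Tenant Q takes 140 to reach its cap of 140 — 470 left.
Tenant A: +80 to 80 (cap) — 390 left.
Tenant B takes 70 to reach its cap of 70 — 320 left.
Tenant Y takes 190 to reach its cap of 190 — 130 left.
Tenant U: +130 (room for 190) → 130. Pool exhausted.

130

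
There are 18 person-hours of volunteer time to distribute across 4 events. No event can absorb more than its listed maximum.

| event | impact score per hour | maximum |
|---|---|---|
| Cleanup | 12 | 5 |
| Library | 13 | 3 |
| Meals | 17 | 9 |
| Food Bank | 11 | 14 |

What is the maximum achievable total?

Order the events by impact score per hour: Meals 17 > Library 13 > Cleanup 12 > Food Bank 11.
Meals takes 9 to reach its cap of 9 — 9 left.
Library: +3 to 3 (cap) — 6 left.
Give Cleanup 5 to hit its cap of 5 — 1 left.
Only 1 left; Food Bank takes them to reach 1.
Total = 12×5 + 13×3 + 17×9 + 11×1 = 263.

263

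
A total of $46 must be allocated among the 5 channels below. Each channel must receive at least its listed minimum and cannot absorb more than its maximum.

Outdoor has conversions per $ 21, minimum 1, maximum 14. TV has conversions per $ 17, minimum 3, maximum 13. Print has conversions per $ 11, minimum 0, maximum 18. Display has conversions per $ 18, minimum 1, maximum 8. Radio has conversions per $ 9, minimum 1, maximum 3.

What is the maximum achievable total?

Meeting every minimum uses 1+3+0+1+1 = 6 $, leaving 40.
Order the channels by conversions per $: Outdoor 21 > Display 18 > TV 17 > Print 11 > Radio 9.
Give Outdoor 13 more to hit its cap of 14 ; 27 left.
Display: +7 to 8 (cap) ; 20 left.
TV takes 10 more to reach its cap of 13 ; 10 left.
Only 10 left; Print takes them to reach 10.
Total = 21×14 + 17×13 + 11×10 + 18×8 + 9×1 = 778.

778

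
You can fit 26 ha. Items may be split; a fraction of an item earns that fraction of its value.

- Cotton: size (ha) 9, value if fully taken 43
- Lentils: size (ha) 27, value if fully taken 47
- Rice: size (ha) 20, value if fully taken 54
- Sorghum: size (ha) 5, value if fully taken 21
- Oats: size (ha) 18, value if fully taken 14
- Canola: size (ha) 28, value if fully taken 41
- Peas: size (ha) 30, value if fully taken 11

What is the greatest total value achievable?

96.4

Rank by value-to-size ratio: Cotton 43/9≈4.78, Sorghum 21/5≈4.2, Rice 54/20≈2.7, Lentils 47/27≈1.74, Canola 41/28≈1.46, Oats 14/18≈0.778, Peas 11/30≈0.367.
Take all of Cotton (9 ha, value 43) → 17 ha left.
Take all of Sorghum (5 ha, value 21) → 12 ha left.
12 ha left: a 12/20 share of Rice gives 54×12/20 = 32.4.
Total value = 96.4.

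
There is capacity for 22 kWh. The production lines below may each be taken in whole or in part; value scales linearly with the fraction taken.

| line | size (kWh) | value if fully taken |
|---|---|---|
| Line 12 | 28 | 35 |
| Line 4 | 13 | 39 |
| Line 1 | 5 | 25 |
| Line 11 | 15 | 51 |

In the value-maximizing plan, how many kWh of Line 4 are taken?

Sort by value density: Line 1 25/5≈5, Line 11 51/15≈3.4, Line 4 39/13≈3, Line 12 35/28≈1.25.
Take all of Line 1 (5 kWh, value 25) ; 17 kWh left.
Take all of Line 11 (15 kWh, value 51) ; 2 kWh left.
Fill the last 2 kWh with part of Line 4: 2/13 of it earns 6.

2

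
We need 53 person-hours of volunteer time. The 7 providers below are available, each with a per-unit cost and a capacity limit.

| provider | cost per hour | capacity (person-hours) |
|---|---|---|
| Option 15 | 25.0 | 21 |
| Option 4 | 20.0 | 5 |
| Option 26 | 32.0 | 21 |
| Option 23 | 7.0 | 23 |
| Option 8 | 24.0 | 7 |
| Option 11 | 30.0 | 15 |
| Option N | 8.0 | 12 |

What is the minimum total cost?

675

Fill from the cheapest provider first.
Option 23 at 7.0: take all 23 person-hours ; 30 still needed.
Option N at 8.0: take all 12 person-hours ; 18 still needed.
Option 4 at 20.0: take all 5 person-hours ; 13 still needed.
Option 8 at 24.0: take all 7 person-hours ; 6 still needed.
Take 6 from Option 15 at 25.0 to finish.
Option 11, Option 26: unused.
Cost = 23×7.0 + 12×8.0 + 5×20.0 + 7×24.0 + 6×25.0 = 675.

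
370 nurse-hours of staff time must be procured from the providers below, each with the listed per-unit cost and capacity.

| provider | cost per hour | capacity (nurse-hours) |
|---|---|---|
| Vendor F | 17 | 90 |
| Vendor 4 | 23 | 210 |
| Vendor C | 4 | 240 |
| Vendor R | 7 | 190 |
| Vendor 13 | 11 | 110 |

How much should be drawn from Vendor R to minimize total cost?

130

Use providers in increasing cost order.
Vendor C at 4: take all 240 nurse-hours → 130 still needed.
Vendor R at 7: take 130 of its 190 → requirement met.
Vendor 13, Vendor F, Vendor 4: unused.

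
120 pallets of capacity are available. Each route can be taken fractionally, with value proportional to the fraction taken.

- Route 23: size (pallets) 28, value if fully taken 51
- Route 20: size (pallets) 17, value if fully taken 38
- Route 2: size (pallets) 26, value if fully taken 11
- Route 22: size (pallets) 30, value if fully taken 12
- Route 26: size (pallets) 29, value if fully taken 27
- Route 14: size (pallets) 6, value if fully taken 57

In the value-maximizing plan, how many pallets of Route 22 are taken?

Sort by value density: Route 14 57/6≈9.5, Route 20 38/17≈2.24, Route 23 51/28≈1.82, Route 26 27/29≈0.931, Route 2 11/26≈0.423, Route 22 12/30≈0.4.
Route 14: take in full, 6 pallets for value 57 → 114 left.
Take all of Route 20 (17 pallets, value 38) → 97 pallets left.
Route 23: take in full, 28 pallets for value 51 → 69 left.
Take all of Route 26 (29 pallets, value 27) → 40 pallets left.
Take all of Route 2 (26 pallets, value 11) → 14 pallets left.
Only 14 pallets remain; take 14/30 of Route 22 for value 12×14/30 = 5.6.

14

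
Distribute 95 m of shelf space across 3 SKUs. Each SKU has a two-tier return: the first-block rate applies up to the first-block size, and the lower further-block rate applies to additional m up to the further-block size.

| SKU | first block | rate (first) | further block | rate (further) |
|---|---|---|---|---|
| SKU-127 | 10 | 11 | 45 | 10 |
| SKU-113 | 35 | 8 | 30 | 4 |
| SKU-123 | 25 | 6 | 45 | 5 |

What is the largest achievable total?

870

Order all 6 blocks by rate: SKU-127/tier1 11 > SKU-127/tier2 10 > SKU-113/tier1 8 > SKU-123/tier1 6 > SKU-123/tier2 5 > SKU-113/tier2 4.
SKU-127/tier1 (11): +10 ; 85 left.
SKU-127 tier2 at 10: fill all 45 ; 40 left.
Fill SKU-113 tier1 block (35 at 8) ; 5 left.
5 remain; put them into SKU-123 tier1 at 6.
Total = 11×10 + 10×45 + 8×35 + 6×5 = 870.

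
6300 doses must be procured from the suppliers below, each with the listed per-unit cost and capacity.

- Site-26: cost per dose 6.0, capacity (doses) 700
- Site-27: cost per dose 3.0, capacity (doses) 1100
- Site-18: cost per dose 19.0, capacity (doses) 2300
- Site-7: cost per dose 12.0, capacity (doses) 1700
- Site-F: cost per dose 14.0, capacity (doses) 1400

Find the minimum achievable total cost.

74100

Use suppliers in increasing cost order.
Site-27 (3.0): use full 1100 ; 5200 doses to go.
Site-26 at 6.0: take all 700 doses ; 4500 still needed.
Site-7 (12.0): use full 1700 ; 2800 doses to go.
Site-F at 14.0: take all 1400 doses ; 1400 still needed.
Site-18 (19.0): take the remaining 1400 ; done.
Cost = 1100×3.0 + 700×6.0 + 1700×12.0 + 1400×14.0 + 1400×19.0 = 74100.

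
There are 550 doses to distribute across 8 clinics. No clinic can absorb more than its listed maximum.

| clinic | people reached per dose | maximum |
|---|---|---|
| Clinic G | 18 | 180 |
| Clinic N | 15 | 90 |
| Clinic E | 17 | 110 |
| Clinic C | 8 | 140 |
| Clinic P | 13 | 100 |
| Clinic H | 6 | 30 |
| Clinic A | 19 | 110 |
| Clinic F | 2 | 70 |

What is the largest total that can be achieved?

9330

Rank by people reached per dose: Clinic A 19 > Clinic G 18 > Clinic E 17 > Clinic N 15 > Clinic P 13 > Clinic C 8 > Clinic H 6 > Clinic F 2.
Clinic A: +110 to 110 (cap) ; 440 left.
Clinic G takes 180 to reach its cap of 180 ; 260 left.
Give Clinic E 110 to hit its cap of 110 ; 150 left.
Clinic N: +90 to 90 (cap) ; 60 left.
Clinic P: +60 (room for 100) → 60. Pool exhausted.
Total = 18×180 + 15×90 + 17×110 + 13×60 + 19×110 = 9330.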